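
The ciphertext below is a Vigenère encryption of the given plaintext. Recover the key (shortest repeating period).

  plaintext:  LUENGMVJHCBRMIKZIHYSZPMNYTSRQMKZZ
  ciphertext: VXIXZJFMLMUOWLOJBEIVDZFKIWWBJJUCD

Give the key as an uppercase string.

  i= 0: V-L = 10 → K
  i= 1: X-U =  3 → D
  i= 2: I-E =  4 → E
  i= 3: X-N = 10 → K
  i= 4: Z-G = 19 → T
  i= 5: J-M = 23 → X
  i= 6: F-V = 10 → K
  i= 7: M-J =  3 → D
  i= 8: L-H =  4 → E
  i= 9: M-C = 10 → K
  i=10: U-B = 19 → T
  i=11: O-R = 23 → X
  i=12: W-M = 10 → K
  i=13: L-I =  3 → D
  i=14: O-K =  4 → E
  i=15: J-Z = 10 → K
  i=16: B-I = 19 → T
  i=17: E-H = 23 → X
  i=18: I-Y = 10 → K
  i=19: V-S =  3 → D
  i=20: D-Z =  4 → E
  i=21: Z-P = 10 → K
  i=22: F-M = 19 → T
  i=23: K-N = 23 → X
  i=24: I-Y = 10 → K
  i=25: W-T =  3 → D
  i=26: W-S =  4 → E
  i=27: B-R = 10 → K
  i=28: J-Q = 19 → T
  i=29: J-M = 23 → X
  i=30: U-K = 10 → K
  i=31: C-Z =  3 → D
  i=32: D-Z =  4 → E
  shifts repeat with period 6: KDEKTX

KDEKTX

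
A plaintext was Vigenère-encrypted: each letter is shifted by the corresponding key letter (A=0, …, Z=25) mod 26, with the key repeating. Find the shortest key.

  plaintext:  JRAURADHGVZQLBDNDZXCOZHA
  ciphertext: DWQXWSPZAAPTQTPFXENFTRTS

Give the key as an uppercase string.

  i= 0: D-J = 20 → U
  i= 1: W-R =  5 → F
  i= 2: Q-A = 16 → Q
  i= 3: X-U =  3 → D
  i= 4: W-R =  5 → F
  i= 5: S-A = 18 → S
  i= 6: P-D = 12 → M
  i= 7: Z-H = 18 → S
  i= 8: A-G = 20 → U
  i= 9: A-V =  5 → F
  i=10: P-Z = 16 → Q
  i=11: T-Q =  3 → D
  i=12: Q-L =  5 → F
  i=13: T-B = 18 → S
  i=14: P-D = 12 → M
  i=15: F-N = 18 → S
  i=16: X-D = 20 → U
  i=17: E-Z =  5 → F
  i=18: N-X = 16 → Q
  i=19: F-C =  3 → D
  i=20: T-O =  5 → F
  i=21: R-Z = 18 → S
  i=22: T-H = 12 → M
  i=23: S-A = 18 → S
  shifts repeat with period 8: UFQDFSMS

UFQDFSMS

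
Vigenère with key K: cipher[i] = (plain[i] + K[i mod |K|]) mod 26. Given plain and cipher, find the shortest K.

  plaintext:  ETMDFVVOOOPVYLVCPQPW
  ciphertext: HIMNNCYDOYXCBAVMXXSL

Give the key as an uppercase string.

DPAKIH

  i= 0: H-E =  3 → D
  i= 1: I-T = 15 → P
  i= 2: M-M =  0 → A
  i= 3: N-D = 10 → K
  i= 4: N-F =  8 → I
  i= 5: C-V =  7 → H
  i= 6: Y-V =  3 → D
  i= 7: D-O = 15 → P
  i= 8: O-O =  0 → A
  i= 9: Y-O = 10 → K
  i=10: X-P =  8 → I
  i=11: C-V =  7 → H
  i=12: B-Y =  3 → D
  i=13: A-L = 15 → P
  i=14: V-V =  0 → A
  i=15: M-C = 10 → K
  i=16: X-P =  8 → I
  i=17: X-Q =  7 → H
  i=18: S-P =  3 → D
  i=19: L-W = 15 → P
  shifts repeat with period 6: DPAKIH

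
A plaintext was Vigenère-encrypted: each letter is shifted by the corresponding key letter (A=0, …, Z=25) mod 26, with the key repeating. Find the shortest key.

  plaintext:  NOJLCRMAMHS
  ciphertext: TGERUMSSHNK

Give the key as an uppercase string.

  i= 0: T-N =  6 → G
  i= 1: G-O = 18 → S
  i= 2: E-J = 21 → V
  i= 3: R-L =  6 → G
  i= 4: U-C = 18 → S
  i= 5: M-R = 21 → V
  i= 6: S-M =  6 → G
  i= 7: S-A = 18 → S
  i= 8: H-M = 21 → V
  i= 9: N-H =  6 → G
  i=10: K-S = 18 → S
  shifts repeat with period 3: GSV

GSV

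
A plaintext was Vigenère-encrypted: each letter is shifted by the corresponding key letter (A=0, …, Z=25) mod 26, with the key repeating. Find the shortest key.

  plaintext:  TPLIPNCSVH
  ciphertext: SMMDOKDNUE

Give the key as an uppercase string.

  i= 0: S-T = 25 → Z
  i= 1: M-P = 23 → X
  i= 2: M-L =  1 → B
  i= 3: D-I = 21 → V
  i= 4: O-P = 25 → Z
  i= 5: K-N = 23 → X
  i= 6: D-C =  1 → B
  i= 7: N-S = 21 → V
  i= 8: U-V = 25 → Z
  i= 9: E-H = 23 → X
  shifts repeat with period 4: ZXBV

ZXBV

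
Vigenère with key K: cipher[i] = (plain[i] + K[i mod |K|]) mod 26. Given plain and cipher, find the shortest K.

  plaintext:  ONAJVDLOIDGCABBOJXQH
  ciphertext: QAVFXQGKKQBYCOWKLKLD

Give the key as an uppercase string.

CNVW

  i= 0: Q-O =  2 → C
  i= 1: A-N = 13 → N
  i= 2: V-A = 21 → V
  i= 3: F-J = 22 → W
  i= 4: X-V =  2 → C
  i= 5: Q-D = 13 → N
  i= 6: G-L = 21 → V
  i= 7: K-O = 22 → W
  i= 8: K-I =  2 → C
  i= 9: Q-D = 13 → N
  i=10: B-G = 21 → V
  i=11: Y-C = 22 → W
  i=12: C-A =  2 → C
  i=13: O-B = 13 → N
  i=14: W-B = 21 → V
  i=15: K-O = 22 → W
  i=16: L-J =  2 → C
  i=17: K-X = 13 → N
  i=18: L-Q = 21 → V
  i=19: D-H = 22 → W
  shifts repeat with period 4: CNVW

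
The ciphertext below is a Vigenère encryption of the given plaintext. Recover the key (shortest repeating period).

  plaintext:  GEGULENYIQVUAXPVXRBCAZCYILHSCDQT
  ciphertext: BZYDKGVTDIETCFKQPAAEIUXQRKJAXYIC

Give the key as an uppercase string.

VVSJZCI

  i= 0: B-G = 21 → V
  i= 1: Z-E = 21 → V
  i= 2: Y-G = 18 → S
  i= 3: D-U =  9 → J
  i= 4: K-L = 25 → Z
  i= 5: G-E =  2 → C
  i= 6: V-N =  8 → I
  i= 7: T-Y = 21 → V
  i= 8: D-I = 21 → V
  i= 9: I-Q = 18 → S
  i=10: E-V =  9 → J
  i=11: T-U = 25 → Z
  i=12: C-A =  2 → C
  i=13: F-X =  8 → I
  i=14: K-P = 21 → V
  i=15: Q-V = 21 → V
  i=16: P-X = 18 → S
  i=17: A-R =  9 → J
  i=18: A-B = 25 → Z
  i=19: E-C =  2 → C
  i=20: I-A =  8 → I
  i=21: U-Z = 21 → V
  i=22: X-C = 21 → V
  i=23: Q-Y = 18 → S
  i=24: R-I =  9 → J
  i=25: K-L = 25 → Z
  i=26: J-H =  2 → C
  i=27: A-S =  8 → I
  i=28: X-C = 21 → V
  i=29: Y-D = 21 → V
  i=30: I-Q = 18 → S
  i=31: C-T =  9 → J
  shifts repeat with period 7: VVSJZCI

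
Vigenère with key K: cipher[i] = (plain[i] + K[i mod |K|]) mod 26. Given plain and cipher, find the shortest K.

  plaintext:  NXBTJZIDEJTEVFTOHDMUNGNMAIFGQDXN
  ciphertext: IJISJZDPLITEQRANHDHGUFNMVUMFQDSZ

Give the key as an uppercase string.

  i= 0: I-N = 21 → V
  i= 1: J-X = 12 → M
  i= 2: I-B =  7 → H
  i= 3: S-T = 25 → Z
  i= 4: J-J =  0 → A
  i= 5: Z-Z =  0 → A
  i= 6: D-I = 21 → V
  i= 7: P-D = 12 → M
  i= 8: L-E =  7 → H
  i= 9: I-J = 25 → Z
  i=10: T-T =  0 → A
  i=11: E-E =  0 → A
  i=12: Q-V = 21 → V
  i=13: R-F = 12 → M
  i=14: A-T =  7 → H
  i=15: N-O = 25 → Z
  i=16: H-H =  0 → A
  i=17: D-D =  0 → A
  i=18: H-M = 21 → V
  i=19: G-U = 12 → M
  i=20: U-N =  7 → H
  i=21: F-G = 25 → Z
  i=22: N-N =  0 → A
  i=23: M-M =  0 → A
  i=24: V-A = 21 → V
  i=25: U-I = 12 → M
  i=26: M-F =  7 → H
  i=27: F-G = 25 → Z
  i=28: Q-Q =  0 → A
  i=29: D-D =  0 → A
  i=30: S-X = 21 → V
  i=31: Z-N = 12 → M
  shifts repeat with period 6: VMHZAA

VMHZAA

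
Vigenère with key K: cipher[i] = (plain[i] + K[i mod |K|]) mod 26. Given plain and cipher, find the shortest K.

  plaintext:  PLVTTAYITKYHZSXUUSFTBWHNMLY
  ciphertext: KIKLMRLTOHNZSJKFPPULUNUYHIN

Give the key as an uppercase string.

  i= 0: K-P = 21 → V
  i= 1: I-L = 23 → X
  i= 2: K-V = 15 → P
  i= 3: L-T = 18 → S
  i= 4: M-T = 19 → T
  i= 5: R-A = 17 → R
  i= 6: L-Y = 13 → N
  i= 7: T-I = 11 → L
  i= 8: O-T = 21 → V
  i= 9: H-K = 23 → X
  i=10: N-Y = 15 → P
  i=11: Z-H = 18 → S
  i=12: S-Z = 19 → T
  i=13: J-S = 17 → R
  i=14: K-X = 13 → N
  i=15: F-U = 11 → L
  i=16: P-U = 21 → V
  i=17: P-S = 23 → X
  i=18: U-F = 15 → P
  i=19: L-T = 18 → S
  i=20: U-B = 19 → T
  i=21: N-W = 17 → R
  i=22: U-H = 13 → N
  i=23: Y-N = 11 → L
  i=24: H-M = 21 → V
  i=25: I-L = 23 → X
  i=26: N-Y = 15 → P
  shifts repeat with period 8: VXPSTRNL

VXPSTRNL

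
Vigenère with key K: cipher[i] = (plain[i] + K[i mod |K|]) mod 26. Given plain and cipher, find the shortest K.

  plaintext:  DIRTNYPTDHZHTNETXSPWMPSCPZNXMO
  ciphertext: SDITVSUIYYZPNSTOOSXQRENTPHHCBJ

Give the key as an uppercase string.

PVRAIUF

  i= 0: S-D = 15 → P
  i= 1: D-I = 21 → V
  i= 2: I-R = 17 → R
  i= 3: T-T =  0 → A
  i= 4: V-N =  8 → I
  i= 5: S-Y = 20 → U
  i= 6: U-P =  5 → F
  i= 7: I-T = 15 → P
  i= 8: Y-D = 21 → V
  i= 9: Y-H = 17 → R
  i=10: Z-Z =  0 → A
  i=11: P-H =  8 → I
  i=12: N-T = 20 → U
  i=13: S-N =  5 → F
  i=14: T-E = 15 → P
  i=15: O-T = 21 → V
  i=16: O-X = 17 → R
  i=17: S-S =  0 → A
  i=18: X-P =  8 → I
  i=19: Q-W = 20 → U
  i=20: R-M =  5 → F
  i=21: E-P = 15 → P
  i=22: N-S = 21 → V
  i=23: T-C = 17 → R
  i=24: P-P =  0 → A
  i=25: H-Z =  8 → I
  i=26: H-N = 20 → U
  i=27: C-X =  5 → F
  i=28: B-M = 15 → P
  i=29: J-O = 21 → V
  shifts repeat with period 7: PVRAIUF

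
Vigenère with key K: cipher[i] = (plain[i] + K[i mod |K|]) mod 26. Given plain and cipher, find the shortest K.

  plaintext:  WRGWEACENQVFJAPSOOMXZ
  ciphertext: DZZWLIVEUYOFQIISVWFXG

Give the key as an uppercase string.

  i= 0: D-W =  7 → H
  i= 1: Z-R =  8 → I
  i= 2: Z-G = 19 → T
  i= 3: W-W =  0 → A
  i= 4: L-E =  7 → H
  i= 5: I-A =  8 → I
  i= 6: V-C = 19 → T
  i= 7: E-E =  0 → A
  i= 8: U-N =  7 → H
  i= 9: Y-Q =  8 → I
  i=10: O-V = 19 → T
  i=11: F-F =  0 → A
  i=12: Q-J =  7 → H
  i=13: I-A =  8 → I
  i=14: I-P = 19 → T
  i=15: S-S =  0 → A
  i=16: V-O =  7 → H
  i=17: W-O =  8 → I
  i=18: F-M = 19 → T
  i=19: X-X =  0 → A
  i=20: G-Z =  7 → H
  shifts repeat with period 4: HITA

HITA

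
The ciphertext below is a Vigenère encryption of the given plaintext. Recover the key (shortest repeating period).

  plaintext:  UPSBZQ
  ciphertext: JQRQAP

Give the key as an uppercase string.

PBZ

  i= 0: J-U = 15 → P
  i= 1: Q-P =  1 → B
  i= 2: R-S = 25 → Z
  i= 3: Q-B = 15 → P
  i= 4: A-Z =  1 → B
  i= 5: P-Q = 25 → Z
  shifts repeat with period 3: PBZ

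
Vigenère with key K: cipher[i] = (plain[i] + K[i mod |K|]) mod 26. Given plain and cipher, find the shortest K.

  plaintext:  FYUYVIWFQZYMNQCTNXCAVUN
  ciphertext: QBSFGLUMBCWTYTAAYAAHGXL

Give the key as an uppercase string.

  i= 0: Q-F = 11 → L
  i= 1: B-Y =  3 → D
  i= 2: S-U = 24 → Y
  i= 3: F-Y =  7 → H
  i= 4: G-V = 11 → L
  i= 5: L-I =  3 → D
  i= 6: U-W = 24 → Y
  i= 7: M-F =  7 → H
  i= 8: B-Q = 11 → L
  i= 9: C-Z =  3 → D
  i=10: W-Y = 24 → Y
  i=11: T-M =  7 → H
  i=12: Y-N = 11 → L
  i=13: T-Q =  3 → D
  i=14: A-C = 24 → Y
  i=15: A-T =  7 → H
  i=16: Y-N = 11 → L
  i=17: A-X =  3 → D
  i=18: A-C = 24 → Y
  i=19: H-A =  7 → H
  i=20: G-V = 11 → L
  i=21: X-U =  3 → D
  i=22: L-N = 24 → Y
  shifts repeat with period 4: LDYH

LDYH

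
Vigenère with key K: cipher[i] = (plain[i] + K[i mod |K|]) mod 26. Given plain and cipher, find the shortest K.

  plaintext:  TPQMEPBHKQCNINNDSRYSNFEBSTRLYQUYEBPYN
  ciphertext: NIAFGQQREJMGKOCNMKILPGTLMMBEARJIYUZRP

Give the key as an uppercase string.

UTKTCBPK

  i= 0: N-T = 20 → U
  i= 1: I-P = 19 → T
  i= 2: A-Q = 10 → K
  i= 3: F-M = 19 → T
  i= 4: G-E =  2 → C
  i= 5: Q-P =  1 → B
  i= 6: Q-B = 15 → P
  i= 7: R-H = 10 → K
  i= 8: E-K = 20 → U
  i= 9: J-Q = 19 → T
  i=10: M-C = 10 → K
  i=11: G-N = 19 → T
  i=12: K-I =  2 → C
  i=13: O-N =  1 → B
  i=14: C-N = 15 → P
  i=15: N-D = 10 → K
  i=16: M-S = 20 → U
  i=17: K-R = 19 → T
  i=18: I-Y = 10 → K
  i=19: L-S = 19 → T
  i=20: P-N =  2 → C
  i=21: G-F =  1 → B
  i=22: T-E = 15 → P
  i=23: L-B = 10 → K
  i=24: M-S = 20 → U
  i=25: M-T = 19 → T
  i=26: B-R = 10 → K
  i=27: E-L = 19 → T
  i=28: A-Y =  2 → C
  i=29: R-Q =  1 → B
  i=30: J-U = 15 → P
  i=31: I-Y = 10 → K
  i=32: Y-E = 20 → U
  i=33: U-B = 19 → T
  i=34: Z-P = 10 → K
  i=35: R-Y = 19 → T
  i=36: P-N =  2 → C
  shifts repeat with period 8: UTKTCBPK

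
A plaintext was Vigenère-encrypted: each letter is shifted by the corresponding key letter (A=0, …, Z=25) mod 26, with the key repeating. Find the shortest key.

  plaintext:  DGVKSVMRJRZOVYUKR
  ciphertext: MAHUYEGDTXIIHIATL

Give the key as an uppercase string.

JUMKG

  i= 0: M-D =  9 → J
  i= 1: A-G = 20 → U
  i= 2: H-V = 12 → M
  i= 3: U-K = 10 → K
  i= 4: Y-S =  6 → G
  i= 5: E-V =  9 → J
  i= 6: G-M = 20 → U
  i= 7: D-R = 12 → M
  i= 8: T-J = 10 → K
  i= 9: X-R =  6 → G
  i=10: I-Z =  9 → J
  i=11: I-O = 20 → U
  i=12: H-V = 12 → M
  i=13: I-Y = 10 → K
  i=14: A-U =  6 → G
  i=15: T-K =  9 → J
  i=16: L-R = 20 → U
  shifts repeat with period 5: JUMKG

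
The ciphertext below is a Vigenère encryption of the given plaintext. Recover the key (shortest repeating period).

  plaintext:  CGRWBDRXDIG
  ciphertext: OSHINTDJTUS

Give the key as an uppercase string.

MMQ

  i= 0: O-C = 12 → M
  i= 1: S-G = 12 → M
  i= 2: H-R = 16 → Q
  i= 3: I-W = 12 → M
  i= 4: N-B = 12 → M
  i= 5: T-D = 16 → Q
  i= 6: D-R = 12 → M
  i= 7: J-X = 12 → M
  i= 8: T-D = 16 → Q
  i= 9: U-I = 12 → M
  i=10: S-G = 12 → M
  shifts repeat with period 3: MMQ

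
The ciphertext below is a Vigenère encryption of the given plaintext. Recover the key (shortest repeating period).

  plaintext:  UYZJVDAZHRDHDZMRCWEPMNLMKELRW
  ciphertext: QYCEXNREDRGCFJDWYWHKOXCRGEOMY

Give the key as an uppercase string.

WADVCKRF

  i= 0: Q-U = 22 → W
  i= 1: Y-Y =  0 → A
  i= 2: C-Z =  3 → D
  i= 3: E-J = 21 → V
  i= 4: X-V =  2 → C
  i= 5: N-D = 10 → K
  i= 6: R-A = 17 → R
  i= 7: E-Z =  5 → F
  i= 8: D-H = 22 → W
  i= 9: R-R =  0 → A
  i=10: G-D =  3 → D
  i=11: C-H = 21 → V
  i=12: F-D =  2 → C
  i=13: J-Z = 10 → K
  i=14: D-M = 17 → R
  i=15: W-R =  5 → F
  i=16: Y-C = 22 → W
  i=17: W-W =  0 → A
  i=18: H-E =  3 → D
  i=19: K-P = 21 → V
  i=20: O-M =  2 → C
  i=21: X-N = 10 → K
  i=22: C-L = 17 → R
  i=23: R-M =  5 → F
  i=24: G-K = 22 → W
  i=25: E-E =  0 → A
  i=26: O-L =  3 → D
  i=27: M-R = 21 → V
  i=28: Y-W =  2 → C
  shifts repeat with period 8: WADVCKRF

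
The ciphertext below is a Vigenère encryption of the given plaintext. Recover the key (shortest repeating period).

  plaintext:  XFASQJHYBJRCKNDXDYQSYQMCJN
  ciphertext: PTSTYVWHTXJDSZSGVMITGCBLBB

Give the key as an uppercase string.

  i= 0: P-X = 18 → S
  i= 1: T-F = 14 → O
  i= 2: S-A = 18 → S
  i= 3: T-S =  1 → B
  i= 4: Y-Q =  8 → I
  i= 5: V-J = 12 → M
  i= 6: W-H = 15 → P
  i= 7: H-Y =  9 → J
  i= 8: T-B = 18 → S
  i= 9: X-J = 14 → O
  i=10: J-R = 18 → S
  i=11: D-C =  1 → B
  i=12: S-K =  8 → I
  i=13: Z-N = 12 → M
  i=14: S-D = 15 → P
  i=15: G-X =  9 → J
  i=16: V-D = 18 → S
  i=17: M-Y = 14 → O
  i=18: I-Q = 18 → S
  i=19: T-S =  1 → B
  i=20: G-Y =  8 → I
  i=21: C-Q = 12 → M
  i=22: B-M = 15 → P
  i=23: L-C =  9 → J
  i=24: B-J = 18 → S
  i=25: B-N = 14 → O
  shifts repeat with period 8: SOSBIMPJ

SOSBIMPJ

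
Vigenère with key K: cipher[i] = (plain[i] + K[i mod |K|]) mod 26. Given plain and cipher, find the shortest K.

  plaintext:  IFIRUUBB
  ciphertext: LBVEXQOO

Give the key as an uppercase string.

  i= 0: L-I =  3 → D
  i= 1: B-F = 22 → W
  i= 2: V-I = 13 → N
  i= 3: E-R = 13 → N
  i= 4: X-U =  3 → D
  i= 5: Q-U = 22 → W
  i= 6: O-B = 13 → N
  i= 7: O-B = 13 → N
  shifts repeat with period 4: DWNN

DWNN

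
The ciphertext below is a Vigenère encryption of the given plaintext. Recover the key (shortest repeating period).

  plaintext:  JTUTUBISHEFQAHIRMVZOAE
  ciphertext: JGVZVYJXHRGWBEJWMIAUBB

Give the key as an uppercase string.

  i= 0: J-J =  0 → A
  i= 1: G-T = 13 → N
  i= 2: V-U =  1 → B
  i= 3: Z-T =  6 → G
  i= 4: V-U =  1 → B
  i= 5: Y-B = 23 → X
  i= 6: J-I =  1 → B
  i= 7: X-S =  5 → F
  i= 8: H-H =  0 → A
  i= 9: R-E = 13 → N
  i=10: G-F =  1 → B
  i=11: W-Q =  6 → G
  i=12: B-A =  1 → B
  i=13: E-H = 23 → X
  i=14: J-I =  1 → B
  i=15: W-R =  5 → F
  i=16: M-M =  0 → A
  i=17: I-V = 13 → N
  i=18: A-Z =  1 → B
  i=19: U-O =  6 → G
  i=20: B-A =  1 → B
  i=21: B-E = 23 → X
  shifts repeat with period 8: ANBGBXBF

ANBGBXBF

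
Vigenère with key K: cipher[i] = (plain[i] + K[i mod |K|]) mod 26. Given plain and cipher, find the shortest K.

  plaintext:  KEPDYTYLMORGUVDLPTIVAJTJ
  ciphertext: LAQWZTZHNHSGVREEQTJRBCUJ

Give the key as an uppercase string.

BWBTBA

  i= 0: L-K =  1 → B
  i= 1: A-E = 22 → W
  i= 2: Q-P =  1 → B
  i= 3: W-D = 19 → T
  i= 4: Z-Y =  1 → B
  i= 5: T-T =  0 → A
  i= 6: Z-Y =  1 → B
  i= 7: H-L = 22 → W
  i= 8: N-M =  1 → B
  i= 9: H-O = 19 → T
  i=10: S-R =  1 → B
  i=11: G-G =  0 → A
  i=12: V-U =  1 → B
  i=13: R-V = 22 → W
  i=14: E-D =  1 → B
  i=15: E-L = 19 → T
  i=16: Q-P =  1 → B
  i=17: T-T =  0 → A
  i=18: J-I =  1 → B
  i=19: R-V = 22 → W
  i=20: B-A =  1 → B
  i=21: C-J = 19 → T
  i=22: U-T =  1 → B
  i=23: J-J =  0 → A
  shifts repeat with period 6: BWBTBA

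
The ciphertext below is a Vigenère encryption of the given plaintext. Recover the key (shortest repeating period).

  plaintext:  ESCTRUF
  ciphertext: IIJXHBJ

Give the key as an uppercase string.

EQH

  i= 0: I-E =  4 → E
  i= 1: I-S = 16 → Q
  i= 2: J-C =  7 → H
  i= 3: X-T =  4 → E
  i= 4: H-R = 16 → Q
  i= 5: B-U =  7 → H
  i= 6: J-F =  4 → E
  shifts repeat with period 3: EQH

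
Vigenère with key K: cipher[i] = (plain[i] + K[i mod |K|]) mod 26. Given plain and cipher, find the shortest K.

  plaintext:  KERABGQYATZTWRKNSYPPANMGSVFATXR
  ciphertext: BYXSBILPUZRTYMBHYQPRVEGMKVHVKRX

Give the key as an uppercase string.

  i= 0: B-K = 17 → R
  i= 1: Y-E = 20 → U
  i= 2: X-R =  6 → G
  i= 3: S-A = 18 → S
  i= 4: B-B =  0 → A
  i= 5: I-G =  2 → C
  i= 6: L-Q = 21 → V
  i= 7: P-Y = 17 → R
  i= 8: U-A = 20 → U
  i= 9: Z-T =  6 → G
  i=10: R-Z = 18 → S
  i=11: T-T =  0 → A
  i=12: Y-W =  2 → C
  i=13: M-R = 21 → V
  i=14: B-K = 17 → R
  i=15: H-N = 20 → U
  i=16: Y-S =  6 → G
  i=17: Q-Y = 18 → S
  i=18: P-P =  0 → A
  i=19: R-P =  2 → C
  i=20: V-A = 21 → V
  i=21: E-N = 17 → R
  i=22: G-M = 20 → U
  i=23: M-G =  6 → G
  i=24: K-S = 18 → S
  i=25: V-V =  0 → A
  i=26: H-F =  2 → C
  i=27: V-A = 21 → V
  i=28: K-T = 17 → R
  i=29: R-X = 20 → U
  i=30: X-R =  6 → G
  shifts repeat with period 7: RUGSACV

RUGSACV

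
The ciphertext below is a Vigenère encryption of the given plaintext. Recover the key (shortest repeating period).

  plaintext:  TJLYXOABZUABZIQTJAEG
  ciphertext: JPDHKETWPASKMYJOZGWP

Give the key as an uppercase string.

QGSJNQTV

  i= 0: J-T = 16 → Q
  i= 1: P-J =  6 → G
  i= 2: D-L = 18 → S
  i= 3: H-Y =  9 → J
  i= 4: K-X = 13 → N
  i= 5: E-O = 16 → Q
  i= 6: T-A = 19 → T
  i= 7: W-B = 21 → V
  i= 8: P-Z = 16 → Q
  i= 9: A-U =  6 → G
  i=10: S-A = 18 → S
  i=11: K-B =  9 → J
  i=12: M-Z = 13 → N
  i=13: Y-I = 16 → Q
  i=14: J-Q = 19 → T
  i=15: O-T = 21 → V
  i=16: Z-J = 16 → Q
  i=17: G-A =  6 → G
  i=18: W-E = 18 → S
  i=19: P-G =  9 → J
  shifts repeat with period 8: QGSJNQTV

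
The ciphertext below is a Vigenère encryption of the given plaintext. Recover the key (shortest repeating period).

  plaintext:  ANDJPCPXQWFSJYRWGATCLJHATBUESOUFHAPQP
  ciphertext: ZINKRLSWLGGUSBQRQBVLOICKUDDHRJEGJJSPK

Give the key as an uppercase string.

ZVKBCJD

  i= 0: Z-A = 25 → Z
  i= 1: I-N = 21 → V
  i= 2: N-D = 10 → K
  i= 3: K-J =  1 → B
  i= 4: R-P =  2 → C
  i= 5: L-C =  9 → J
  i= 6: S-P =  3 → D
  i= 7: W-X = 25 → Z
  i= 8: L-Q = 21 → V
  i= 9: G-W = 10 → K
  i=10: G-F =  1 → B
  i=11: U-S =  2 → C
  i=12: S-J =  9 → J
  i=13: B-Y =  3 → D
  i=14: Q-R = 25 → Z
  i=15: R-W = 21 → V
  i=16: Q-G = 10 → K
  i=17: B-A =  1 → B
  i=18: V-T =  2 → C
  i=19: L-C =  9 → J
  i=20: O-L =  3 → D
  i=21: I-J = 25 → Z
  i=22: C-H = 21 → V
  i=23: K-A = 10 → K
  i=24: U-T =  1 → B
  i=25: D-B =  2 → C
  i=26: D-U =  9 → J
  i=27: H-E =  3 → D
  i=28: R-S = 25 → Z
  i=29: J-O = 21 → V
  i=30: E-U = 10 → K
  i=31: G-F =  1 → B
  i=32: J-H =  2 → C
  i=33: J-A =  9 → J
  i=34: S-P =  3 → D
  i=35: P-Q = 25 → Z
  i=36: K-P = 21 → V
  shifts repeat with period 7: ZVKBCJD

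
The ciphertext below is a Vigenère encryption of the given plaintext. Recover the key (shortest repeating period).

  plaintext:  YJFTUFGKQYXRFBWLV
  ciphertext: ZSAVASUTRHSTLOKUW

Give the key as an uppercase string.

BJVCGNOJ

  i= 0: Z-Y =  1 → B
  i= 1: S-J =  9 → J
  i= 2: A-F = 21 → V
  i= 3: V-T =  2 → C
  i= 4: A-U =  6 → G
  i= 5: S-F = 13 → N
  i= 6: U-G = 14 → O
  i= 7: T-K =  9 → J
  i= 8: R-Q =  1 → B
  i= 9: H-Y =  9 → J
  i=10: S-X = 21 → V
  i=11: T-R =  2 → C
  i=12: L-F =  6 → G
  i=13: O-B = 13 → N
  i=14: K-W = 14 → O
  i=15: U-L =  9 → J
  i=16: W-V =  1 → B
  shifts repeat with period 8: BJVCGNOJ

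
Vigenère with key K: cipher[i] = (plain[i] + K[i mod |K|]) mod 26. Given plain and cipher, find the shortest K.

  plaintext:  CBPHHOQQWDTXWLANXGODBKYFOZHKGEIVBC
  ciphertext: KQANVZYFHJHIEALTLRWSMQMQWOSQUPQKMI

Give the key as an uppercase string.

  i= 0: K-C =  8 → I
  i= 1: Q-B = 15 → P
  i= 2: A-P = 11 → L
  i= 3: N-H =  6 → G
  i= 4: V-H = 14 → O
  i= 5: Z-O = 11 → L
  i= 6: Y-Q =  8 → I
  i= 7: F-Q = 15 → P
  i= 8: H-W = 11 → L
  i= 9: J-D =  6 → G
  i=10: H-T = 14 → O
  i=11: I-X = 11 → L
  i=12: E-W =  8 → I
  i=13: A-L = 15 → P
  i=14: L-A = 11 → L
  i=15: T-N =  6 → G
  i=16: L-X = 14 → O
  i=17: R-G = 11 → L
  i=18: W-O =  8 → I
  i=19: S-D = 15 → P
  i=20: M-B = 11 → L
  i=21: Q-K =  6 → G
  i=22: M-Y = 14 → O
  i=23: Q-F = 11 → L
  i=24: W-O =  8 → I
  i=25: O-Z = 15 → P
  i=26: S-H = 11 → L
  i=27: Q-K =  6 → G
  i=28: U-G = 14 → O
  i=29: P-E = 11 → L
  i=30: Q-I =  8 → I
  i=31: K-V = 15 → P
  i=32: M-B = 11 → L
  i=33: I-C =  6 → G
  shifts repeat with period 6: IPLGOL

IPLGOL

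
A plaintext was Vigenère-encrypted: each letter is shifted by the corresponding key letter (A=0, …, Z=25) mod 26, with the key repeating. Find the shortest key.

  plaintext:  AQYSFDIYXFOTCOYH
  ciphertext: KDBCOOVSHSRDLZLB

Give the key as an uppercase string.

KNDKJLNU

  i= 0: K-A = 10 → K
  i= 1: D-Q = 13 → N
  i= 2: B-Y =  3 → D
  i= 3: C-S = 10 → K
  i= 4: O-F =  9 → J
  i= 5: O-D = 11 → L
  i= 6: V-I = 13 → N
  i= 7: S-Y = 20 → U
  i= 8: H-X = 10 → K
  i= 9: S-F = 13 → N
  i=10: R-O =  3 → D
  i=11: D-T = 10 → K
  i=12: L-C =  9 → J
  i=13: Z-O = 11 → L
  i=14: L-Y = 13 → N
  i=15: B-H = 20 → U
  shifts repeat with period 8: KNDKJLNU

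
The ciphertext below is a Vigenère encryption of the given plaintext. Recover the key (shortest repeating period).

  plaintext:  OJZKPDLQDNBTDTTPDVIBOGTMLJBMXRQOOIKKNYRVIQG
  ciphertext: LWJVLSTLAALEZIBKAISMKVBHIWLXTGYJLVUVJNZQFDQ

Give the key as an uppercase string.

XNKLWPIV

  i= 0: L-O = 23 → X
  i= 1: W-J = 13 → N
  i= 2: J-Z = 10 → K
  i= 3: V-K = 11 → L
  i= 4: L-P = 22 → W
  i= 5: S-D = 15 → P
  i= 6: T-L =  8 → I
  i= 7: L-Q = 21 → V
  i= 8: A-D = 23 → X
  i= 9: A-N = 13 → N
  i=10: L-B = 10 → K
  i=11: E-T = 11 → L
  i=12: Z-D = 22 → W
  i=13: I-T = 15 → P
  i=14: B-T =  8 → I
  i=15: K-P = 21 → V
  i=16: A-D = 23 → X
  i=17: I-V = 13 → N
  i=18: S-I = 10 → K
  i=19: M-B = 11 → L
  i=20: K-O = 22 → W
  i=21: V-G = 15 → P
  i=22: B-T =  8 → I
  i=23: H-M = 21 → V
  i=24: I-L = 23 → X
  i=25: W-J = 13 → N
  i=26: L-B = 10 → K
  i=27: X-M = 11 → L
  i=28: T-X = 22 → W
  i=29: G-R = 15 → P
  i=30: Y-Q =  8 → I
  i=31: J-O = 21 → V
  i=32: L-O = 23 → X
  i=33: V-I = 13 → N
  i=34: U-K = 10 → K
  i=35: V-K = 11 → L
  i=36: J-N = 22 → W
  i=37: N-Y = 15 → P
  i=38: Z-R =  8 → I
  i=39: Q-V = 21 → V
  i=40: F-I = 23 → X
  i=41: D-Q = 13 → N
  i=42: Q-G = 10 → K
  shifts repeat with period 8: XNKLWPIV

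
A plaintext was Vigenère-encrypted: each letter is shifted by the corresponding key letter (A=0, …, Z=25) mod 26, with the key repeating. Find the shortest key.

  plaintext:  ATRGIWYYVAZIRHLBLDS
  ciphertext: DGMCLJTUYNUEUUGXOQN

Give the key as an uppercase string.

DNVW

  i= 0: D-A =  3 → D
  i= 1: G-T = 13 → N
  i= 2: M-R = 21 → V
  i= 3: C-G = 22 → W
  i= 4: L-I =  3 → D
  i= 5: J-W = 13 → N
  i= 6: T-Y = 21 → V
  i= 7: U-Y = 22 → W
  i= 8: Y-V =  3 → D
  i= 9: N-A = 13 → N
  i=10: U-Z = 21 → V
  i=11: E-I = 22 → W
  i=12: U-R =  3 → D
  i=13: U-H = 13 → N
  i=14: G-L = 21 → V
  i=15: X-B = 22 → W
  i=16: O-L =  3 → D
  i=17: Q-D = 13 → N
  i=18: N-S = 21 → V
  shifts repeat with period 4: DNVW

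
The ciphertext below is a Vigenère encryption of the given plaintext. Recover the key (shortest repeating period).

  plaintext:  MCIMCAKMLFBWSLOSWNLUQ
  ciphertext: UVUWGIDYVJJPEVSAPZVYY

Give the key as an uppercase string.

  i= 0: U-M =  8 → I
  i= 1: V-C = 19 → T
  i= 2: U-I = 12 → M
  i= 3: W-M = 10 → K
  i= 4: G-C =  4 → E
  i= 5: I-A =  8 → I
  i= 6: D-K = 19 → T
  i= 7: Y-M = 12 → M
  i= 8: V-L = 10 → K
  i= 9: J-F =  4 → E
  i=10: J-B =  8 → I
  i=11: P-W = 19 → T
  i=12: E-S = 12 → M
  i=13: V-L = 10 → K
  i=14: S-O =  4 → E
  i=15: A-S =  8 → I
  i=16: P-W = 19 → T
  i=17: Z-N = 12 → M
  i=18: V-L = 10 → K
  i=19: Y-U =  4 → E
  i=20: Y-Q =  8 → I
  shifts repeat with period 5: ITMKE

ITMKE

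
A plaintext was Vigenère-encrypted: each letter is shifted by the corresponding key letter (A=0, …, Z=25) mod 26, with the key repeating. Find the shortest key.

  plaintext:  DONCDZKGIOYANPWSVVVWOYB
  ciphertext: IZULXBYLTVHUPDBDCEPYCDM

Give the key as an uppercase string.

  i= 0: I-D =  5 → F
  i= 1: Z-O = 11 → L
  i= 2: U-N =  7 → H
  i= 3: L-C =  9 → J
  i= 4: X-D = 20 → U
  i= 5: B-Z =  2 → C
  i= 6: Y-K = 14 → O
  i= 7: L-G =  5 → F
  i= 8: T-I = 11 → L
  i= 9: V-O =  7 → H
  i=10: H-Y =  9 → J
  i=11: U-A = 20 → U
  i=12: P-N =  2 → C
  i=13: D-P = 14 → O
  i=14: B-W =  5 → F
  i=15: D-S = 11 → L
  i=16: C-V =  7 → H
  i=17: E-V =  9 → J
  i=18: P-V = 20 → U
  i=19: Y-W =  2 → C
  i=20: C-O = 14 → O
  i=21: D-Y =  5 → F
  i=22: M-B = 11 → L
  shifts repeat with period 7: FLHJUCO

FLHJUCO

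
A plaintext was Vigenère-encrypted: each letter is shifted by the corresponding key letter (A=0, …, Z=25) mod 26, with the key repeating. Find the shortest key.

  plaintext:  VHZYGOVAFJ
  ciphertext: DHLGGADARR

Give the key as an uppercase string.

IAM

  i= 0: D-V =  8 → I
  i= 1: H-H =  0 → A
  i= 2: L-Z = 12 → M
  i= 3: G-Y =  8 → I
  i= 4: G-G =  0 → A
  i= 5: A-O = 12 → M
  i= 6: D-V =  8 → I
  i= 7: A-A =  0 → A
  i= 8: R-F = 12 → M
  i= 9: R-J =  8 → I
  shifts repeat with period 3: IAM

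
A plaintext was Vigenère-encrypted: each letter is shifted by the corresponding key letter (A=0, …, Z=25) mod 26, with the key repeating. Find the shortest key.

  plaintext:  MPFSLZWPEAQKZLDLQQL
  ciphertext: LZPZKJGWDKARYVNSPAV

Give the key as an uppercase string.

  i= 0: L-M = 25 → Z
  i= 1: Z-P = 10 → K
  i= 2: P-F = 10 → K
  i= 3: Z-S =  7 → H
  i= 4: K-L = 25 → Z
  i= 5: J-Z = 10 → K
  i= 6: G-W = 10 → K
  i= 7: W-P =  7 → H
  i= 8: D-E = 25 → Z
  i= 9: K-A = 10 → K
  i=10: A-Q = 10 → K
  i=11: R-K =  7 → H
  i=12: Y-Z = 25 → Z
  i=13: V-L = 10 → K
  i=14: N-D = 10 → K
  i=15: S-L =  7 → H
  i=16: P-Q = 25 → Z
  i=17: A-Q = 10 → K
  i=18: V-L = 10 → K
  shifts repeat with period 4: ZKKH

ZKKH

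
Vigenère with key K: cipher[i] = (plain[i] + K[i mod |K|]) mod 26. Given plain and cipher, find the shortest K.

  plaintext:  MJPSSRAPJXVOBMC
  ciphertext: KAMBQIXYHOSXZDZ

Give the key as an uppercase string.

YRXJ

  i= 0: K-M = 24 → Y
  i= 1: A-J = 17 → R
  i= 2: M-P = 23 → X
  i= 3: B-S =  9 → J
  i= 4: Q-S = 24 → Y
  i= 5: I-R = 17 → R
  i= 6: X-A = 23 → X
  i= 7: Y-P =  9 → J
  i= 8: H-J = 24 → Y
  i= 9: O-X = 17 → R
  i=10: S-V = 23 → X
  i=11: X-O =  9 → J
  i=12: Z-B = 24 → Y
  i=13: D-M = 17 → R
  i=14: Z-C = 23 → X
  shifts repeat with period 4: YRXJ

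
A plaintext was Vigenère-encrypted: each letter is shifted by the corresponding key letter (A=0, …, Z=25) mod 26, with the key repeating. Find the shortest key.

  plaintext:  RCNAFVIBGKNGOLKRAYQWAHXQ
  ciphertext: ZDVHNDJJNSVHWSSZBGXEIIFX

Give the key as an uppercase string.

  i= 0: Z-R =  8 → I
  i= 1: D-C =  1 → B
  i= 2: V-N =  8 → I
  i= 3: H-A =  7 → H
  i= 4: N-F =  8 → I
  i= 5: D-V =  8 → I
  i= 6: J-I =  1 → B
  i= 7: J-B =  8 → I
  i= 8: N-G =  7 → H
  i= 9: S-K =  8 → I
  i=10: V-N =  8 → I
  i=11: H-G =  1 → B
  i=12: W-O =  8 → I
  i=13: S-L =  7 → H
  i=14: S-K =  8 → I
  i=15: Z-R =  8 → I
  i=16: B-A =  1 → B
  i=17: G-Y =  8 → I
  i=18: X-Q =  7 → H
  i=19: E-W =  8 → I
  i=20: I-A =  8 → I
  i=21: I-H =  1 → B
  i=22: F-X =  8 → I
  i=23: X-Q =  7 → H
  shifts repeat with period 5: IBIHI

IBIHI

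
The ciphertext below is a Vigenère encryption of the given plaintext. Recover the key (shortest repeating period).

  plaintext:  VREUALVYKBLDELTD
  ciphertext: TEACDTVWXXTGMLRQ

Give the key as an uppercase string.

  i= 0: T-V = 24 → Y
  i= 1: E-R = 13 → N
  i= 2: A-E = 22 → W
  i= 3: C-U =  8 → I
  i= 4: D-A =  3 → D
  i= 5: T-L =  8 → I
  i= 6: V-V =  0 → A
  i= 7: W-Y = 24 → Y
  i= 8: X-K = 13 → N
  i= 9: X-B = 22 → W
  i=10: T-L =  8 → I
  i=11: G-D =  3 → D
  i=12: M-E =  8 → I
  i=13: L-L =  0 → A
  i=14: R-T = 24 → Y
  i=15: Q-D = 13 → N
  shifts repeat with period 7: YNWIDIA

YNWIDIA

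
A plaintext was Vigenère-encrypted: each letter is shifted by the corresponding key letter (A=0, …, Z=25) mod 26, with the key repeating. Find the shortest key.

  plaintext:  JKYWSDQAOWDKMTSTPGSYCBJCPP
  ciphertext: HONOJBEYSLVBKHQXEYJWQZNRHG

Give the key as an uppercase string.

YEPSRYO

  i= 0: H-J = 24 → Y
  i= 1: O-K =  4 → E
  i= 2: N-Y = 15 → P
  i= 3: O-W = 18 → S
  i= 4: J-S = 17 → R
  i= 5: B-D = 24 → Y
  i= 6: E-Q = 14 → O
  i= 7: Y-A = 24 → Y
  i= 8: S-O =  4 → E
  i= 9: L-W = 15 → P
  i=10: V-D = 18 → S
  i=11: B-K = 17 → R
  i=12: K-M = 24 → Y
  i=13: H-T = 14 → O
  i=14: Q-S = 24 → Y
  i=15: X-T =  4 → E
  i=16: E-P = 15 → P
  i=17: Y-G = 18 → S
  i=18: J-S = 17 → R
  i=19: W-Y = 24 → Y
  i=20: Q-C = 14 → O
  i=21: Z-B = 24 → Y
  i=22: N-J =  4 → E
  i=23: R-C = 15 → P
  i=24: H-P = 18 → S
  i=25: G-P = 17 → R
  shifts repeat with period 7: YEPSRYO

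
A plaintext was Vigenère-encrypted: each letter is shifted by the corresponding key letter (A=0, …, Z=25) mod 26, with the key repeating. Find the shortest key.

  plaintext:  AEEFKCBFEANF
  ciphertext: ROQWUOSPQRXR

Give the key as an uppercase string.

RKM

  i= 0: R-A = 17 → R
  i= 1: O-E = 10 → K
  i= 2: Q-E = 12 → M
  i= 3: W-F = 17 → R
  i= 4: U-K = 10 → K
  i= 5: O-C = 12 → M
  i= 6: S-B = 17 → R
  i= 7: P-F = 10 → K
  i= 8: Q-E = 12 → M
  i= 9: R-A = 17 → R
  i=10: X-N = 10 → K
  i=11: R-F = 12 → M
  shifts repeat with period 3: RKM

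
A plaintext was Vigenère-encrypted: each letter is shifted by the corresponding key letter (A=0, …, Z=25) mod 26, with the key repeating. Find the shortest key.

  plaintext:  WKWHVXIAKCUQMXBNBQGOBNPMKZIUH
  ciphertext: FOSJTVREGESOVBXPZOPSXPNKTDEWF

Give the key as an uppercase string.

  i= 0: F-W =  9 → J
  i= 1: O-K =  4 → E
  i= 2: S-W = 22 → W
  i= 3: J-H =  2 → C
  i= 4: T-V = 24 → Y
  i= 5: V-X = 24 → Y
  i= 6: R-I =  9 → J
  i= 7: E-A =  4 → E
  i= 8: G-K = 22 → W
  i= 9: E-C =  2 → C
  i=10: S-U = 24 → Y
  i=11: O-Q = 24 → Y
  i=12: V-M =  9 → J
  i=13: B-X =  4 → E
  i=14: X-B = 22 → W
  i=15: P-N =  2 → C
  i=16: Z-B = 24 → Y
  i=17: O-Q = 24 → Y
  i=18: P-G =  9 → J
  i=19: S-O =  4 → E
  i=20: X-B = 22 → W
  i=21: P-N =  2 → C
  i=22: N-P = 24 → Y
  i=23: K-M = 24 → Y
  i=24: T-K =  9 → J
  i=25: D-Z =  4 → E
  i=26: E-I = 22 → W
  i=27: W-U =  2 → C
  i=28: F-H = 24 → Y
  shifts repeat with period 6: JEWCYY

JEWCYY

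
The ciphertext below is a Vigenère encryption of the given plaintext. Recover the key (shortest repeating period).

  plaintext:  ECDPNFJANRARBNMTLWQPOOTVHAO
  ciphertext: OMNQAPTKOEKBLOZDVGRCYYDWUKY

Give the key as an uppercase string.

KKKBN

  i= 0: O-E = 10 → K
  i= 1: M-C = 10 → K
  i= 2: N-D = 10 → K
  i= 3: Q-P =  1 → B
  i= 4: A-N = 13 → N
  i= 5: P-F = 10 → K
  i= 6: T-J = 10 → K
  i= 7: K-A = 10 → K
  i= 8: O-N =  1 → B
  i= 9: E-R = 13 → N
  i=10: K-A = 10 → K
  i=11: B-R = 10 → K
  i=12: L-B = 10 → K
  i=13: O-N =  1 → B
  i=14: Z-M = 13 → N
  i=15: D-T = 10 → K
  i=16: V-L = 10 → K
  i=17: G-W = 10 → K
  i=18: R-Q =  1 → B
  i=19: C-P = 13 → N
  i=20: Y-O = 10 → K
  i=21: Y-O = 10 → K
  i=22: D-T = 10 → K
  i=23: W-V =  1 → B
  i=24: U-H = 13 → N
  i=25: K-A = 10 → K
  i=26: Y-O = 10 → K
  shifts repeat with period 5: KKKBN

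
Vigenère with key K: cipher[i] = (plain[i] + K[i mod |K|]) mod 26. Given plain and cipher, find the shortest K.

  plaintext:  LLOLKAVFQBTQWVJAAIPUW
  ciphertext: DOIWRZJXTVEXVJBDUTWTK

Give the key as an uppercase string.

SDULHZO

  i= 0: D-L = 18 → S
  i= 1: O-L =  3 → D
  i= 2: I-O = 20 → U
  i= 3: W-L = 11 → L
  i= 4: R-K =  7 → H
  i= 5: Z-A = 25 → Z
  i= 6: J-V = 14 → O
  i= 7: X-F = 18 → S
  i= 8: T-Q =  3 → D
  i= 9: V-B = 20 → U
  i=10: E-T = 11 → L
  i=11: X-Q =  7 → H
  i=12: V-W = 25 → Z
  i=13: J-V = 14 → O
  i=14: B-J = 18 → S
  i=15: D-A =  3 → D
  i=16: U-A = 20 → U
  i=17: T-I = 11 → L
  i=18: W-P =  7 → H
  i=19: T-U = 25 → Z
  i=20: K-W = 14 → O
  shifts repeat with period 7: SDULHZO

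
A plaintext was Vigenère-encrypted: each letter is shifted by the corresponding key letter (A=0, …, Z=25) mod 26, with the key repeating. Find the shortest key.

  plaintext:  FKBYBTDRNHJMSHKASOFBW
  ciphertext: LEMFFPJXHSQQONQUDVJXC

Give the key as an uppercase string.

GULHEWG

  i= 0: L-F =  6 → G
  i= 1: E-K = 20 → U
  i= 2: M-B = 11 → L
  i= 3: F-Y =  7 → H
  i= 4: F-B =  4 → E
  i= 5: P-T = 22 → W
  i= 6: J-D =  6 → G
  i= 7: X-R =  6 → G
  i= 8: H-N = 20 → U
  i= 9: S-H = 11 → L
  i=10: Q-J =  7 → H
  i=11: Q-M =  4 → E
  i=12: O-S = 22 → W
  i=13: N-H =  6 → G
  i=14: Q-K =  6 → G
  i=15: U-A = 20 → U
  i=16: D-S = 11 → L
  i=17: V-O =  7 → H
  i=18: J-F =  4 → E
  i=19: X-B = 22 → W
  i=20: C-W =  6 → G
  shifts repeat with period 7: GULHEWG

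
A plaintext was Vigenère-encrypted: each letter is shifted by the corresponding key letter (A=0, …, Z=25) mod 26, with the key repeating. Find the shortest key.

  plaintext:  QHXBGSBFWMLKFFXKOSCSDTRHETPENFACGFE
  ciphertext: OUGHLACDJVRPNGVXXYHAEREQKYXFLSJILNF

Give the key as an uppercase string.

  i= 0: O-Q = 24 → Y
  i= 1: U-H = 13 → N
  i= 2: G-X =  9 → J
  i= 3: H-B =  6 → G
  i= 4: L-G =  5 → F
  i= 5: A-S =  8 → I
  i= 6: C-B =  1 → B
  i= 7: D-F = 24 → Y
  i= 8: J-W = 13 → N
  i= 9: V-M =  9 → J
  i=10: R-L =  6 → G
  i=11: P-K =  5 → F
  i=12: N-F =  8 → I
  i=13: G-F =  1 → B
  i=14: V-X = 24 → Y
  i=15: X-K = 13 → N
  i=16: X-O =  9 → J
  i=17: Y-S =  6 → G
  i=18: H-C =  5 → F
  i=19: A-S =  8 → I
  i=20: E-D =  1 → B
  i=21: R-T = 24 → Y
  i=22: E-R = 13 → N
  i=23: Q-H =  9 → J
  i=24: K-E =  6 → G
  i=25: Y-T =  5 → F
  i=26: X-P =  8 → I
  i=27: F-E =  1 → B
  i=28: L-N = 24 → Y
  i=29: S-F = 13 → N
  i=30: J-A =  9 → J
  i=31: I-C =  6 → G
  i=32: L-G =  5 → F
  i=33: N-F =  8 → I
  i=34: F-E =  1 → B
  shifts repeat with period 7: YNJGFIB

YNJGFIB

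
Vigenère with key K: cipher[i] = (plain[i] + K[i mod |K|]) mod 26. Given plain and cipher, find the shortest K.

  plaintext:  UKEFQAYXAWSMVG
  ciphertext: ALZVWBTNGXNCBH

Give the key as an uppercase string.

GBVQ

  i= 0: A-U =  6 → G
  i= 1: L-K =  1 → B
  i= 2: Z-E = 21 → V
  i= 3: V-F = 16 → Q
  i= 4: W-Q =  6 → G
  i= 5: B-A =  1 → B
  i= 6: T-Y = 21 → V
  i= 7: N-X = 16 → Q
  i= 8: G-A =  6 → G
  i= 9: X-W =  1 → B
  i=10: N-S = 21 → V
  i=11: C-M = 16 → Q
  i=12: B-V =  6 → G
  i=13: H-G =  1 → B
  shifts repeat with period 4: GBVQ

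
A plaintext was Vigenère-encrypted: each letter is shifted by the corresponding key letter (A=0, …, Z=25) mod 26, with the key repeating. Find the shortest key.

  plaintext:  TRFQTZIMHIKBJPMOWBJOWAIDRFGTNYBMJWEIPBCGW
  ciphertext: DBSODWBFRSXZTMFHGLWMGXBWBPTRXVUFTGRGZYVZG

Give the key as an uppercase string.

KKNYKXTT

  i= 0: D-T = 10 → K
  i= 1: B-R = 10 → K
  i= 2: S-F = 13 → N
  i= 3: O-Q = 24 → Y
  i= 4: D-T = 10 → K
  i= 5: W-Z = 23 → X
  i= 6: B-I = 19 → T
  i= 7: F-M = 19 → T
  i= 8: R-H = 10 → K
  i= 9: S-I = 10 → K
  i=10: X-K = 13 → N
  i=11: Z-B = 24 → Y
  i=12: T-J = 10 → K
  i=13: M-P = 23 → X
  i=14: F-M = 19 → T
  i=15: H-O = 19 → T
  i=16: G-W = 10 → K
  i=17: L-B = 10 → K
  i=18: W-J = 13 → N
  i=19: M-O = 24 → Y
  i=20: G-W = 10 → K
  i=21: X-A = 23 → X
  i=22: B-I = 19 → T
  i=23: W-D = 19 → T
  i=24: B-R = 10 → K
  i=25: P-F = 10 → K
  i=26: T-G = 13 → N
  i=27: R-T = 24 → Y
  i=28: X-N = 10 → K
  i=29: V-Y = 23 → X
  i=30: U-B = 19 → T
  i=31: F-M = 19 → T
  i=32: T-J = 10 → K
  i=33: G-W = 10 → K
  i=34: R-E = 13 → N
  i=35: G-I = 24 → Y
  i=36: Z-P = 10 → K
  i=37: Y-B = 23 → X
  i=38: V-C = 19 → T
  i=39: Z-G = 19 → T
  i=40: G-W = 10 → K
  shifts repeat with period 8: KKNYKXTT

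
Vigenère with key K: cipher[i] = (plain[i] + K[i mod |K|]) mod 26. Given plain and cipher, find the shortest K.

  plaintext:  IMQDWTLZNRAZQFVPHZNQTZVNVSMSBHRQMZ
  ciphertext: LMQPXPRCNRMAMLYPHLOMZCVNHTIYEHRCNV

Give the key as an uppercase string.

DAAMBWG

  i= 0: L-I =  3 → D
  i= 1: M-M =  0 → A
  i= 2: Q-Q =  0 → A
  i= 3: P-D = 12 → M
  i= 4: X-W =  1 → B
  i= 5: P-T = 22 → W
  i= 6: R-L =  6 → G
  i= 7: C-Z =  3 → D
  i= 8: N-N =  0 → A
  i= 9: R-R =  0 → A
  i=10: M-A = 12 → M
  i=11: A-Z =  1 → B
  i=12: M-Q = 22 → W
  i=13: L-F =  6 → G
  i=14: Y-V =  3 → D
  i=15: P-P =  0 → A
  i=16: H-H =  0 → A
  i=17: L-Z = 12 → M
  i=18: O-N =  1 → B
  i=19: M-Q = 22 → W
  i=20: Z-T =  6 → G
  i=21: C-Z =  3 → D
  i=22: V-V =  0 → A
  i=23: N-N =  0 → A
  i=24: H-V = 12 → M
  i=25: T-S =  1 → B
  i=26: I-M = 22 → W
  i=27: Y-S =  6 → G
  i=28: E-B =  3 → D
  i=29: H-H =  0 → A
  i=30: R-R =  0 → A
  i=31: C-Q = 12 → M
  i=32: N-M =  1 → B
  i=33: V-Z = 22 → W
  shifts repeat with period 7: DAAMBWG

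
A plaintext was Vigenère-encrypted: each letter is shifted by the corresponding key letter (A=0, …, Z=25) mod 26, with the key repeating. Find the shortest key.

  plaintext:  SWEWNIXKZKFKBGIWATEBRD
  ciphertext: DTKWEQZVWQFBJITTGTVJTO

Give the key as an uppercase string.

  i= 0: D-S = 11 → L
  i= 1: T-W = 23 → X
  i= 2: K-E =  6 → G
  i= 3: W-W =  0 → A
  i= 4: E-N = 17 → R
  i= 5: Q-I =  8 → I
  i= 6: Z-X =  2 → C
  i= 7: V-K = 11 → L
  i= 8: W-Z = 23 → X
  i= 9: Q-K =  6 → G
  i=10: F-F =  0 → A
  i=11: B-K = 17 → R
  i=12: J-B =  8 → I
  i=13: I-G =  2 → C
  i=14: T-I = 11 → L
  i=15: T-W = 23 → X
  i=16: G-A =  6 → G
  i=17: T-T =  0 → A
  i=18: V-E = 17 → R
  i=19: J-B =  8 → I
  i=20: T-R =  2 → C
  i=21: O-D = 11 → L
  shifts repeat with period 7: LXGARIC

LXGARIC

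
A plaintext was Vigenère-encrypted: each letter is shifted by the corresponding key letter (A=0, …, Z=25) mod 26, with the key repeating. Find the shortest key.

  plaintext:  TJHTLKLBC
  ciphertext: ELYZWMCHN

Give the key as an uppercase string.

  i= 0: E-T = 11 → L
  i= 1: L-J =  2 → C
  i= 2: Y-H = 17 → R
  i= 3: Z-T =  6 → G
  i= 4: W-L = 11 → L
  i= 5: M-K =  2 → C
  i= 6: C-L = 17 → R
  i= 7: H-B =  6 → G
  i= 8: N-C = 11 → L
  shifts repeat with period 4: LCRG

LCRG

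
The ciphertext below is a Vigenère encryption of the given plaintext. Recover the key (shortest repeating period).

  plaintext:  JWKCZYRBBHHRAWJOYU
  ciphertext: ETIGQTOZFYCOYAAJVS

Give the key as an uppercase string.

VXYER

  i= 0: E-J = 21 → V
  i= 1: T-W = 23 → X
  i= 2: I-K = 24 → Y
  i= 3: G-C =  4 → E
  i= 4: Q-Z = 17 → R
  i= 5: T-Y = 21 → V
  i= 6: O-R = 23 → X
  i= 7: Z-B = 24 → Y
  i= 8: F-B =  4 → E
  i= 9: Y-H = 17 → R
  i=10: C-H = 21 → V
  i=11: O-R = 23 → X
  i=12: Y-A = 24 → Y
  i=13: A-W =  4 → E
  i=14: A-J = 17 → R
  i=15: J-O = 21 → V
  i=16: V-Y = 23 → X
  i=17: S-U = 24 → Y
  shifts repeat with period 5: VXYER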